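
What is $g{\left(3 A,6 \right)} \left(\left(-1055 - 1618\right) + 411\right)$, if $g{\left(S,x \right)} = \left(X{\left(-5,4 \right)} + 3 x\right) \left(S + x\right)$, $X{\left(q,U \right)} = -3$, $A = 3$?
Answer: $-508950$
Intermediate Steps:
$g{\left(S,x \right)} = \left(-3 + 3 x\right) \left(S + x\right)$
$g{\left(3 A,6 \right)} \left(\left(-1055 - 1618\right) + 411\right) = \left(- 3 \cdot 3 \cdot 3 - 18 + 3 \cdot 6^{2} + 3 \cdot 3 \cdot 3 \cdot 6\right) \left(\left(-1055 - 1618\right) + 411\right) = \left(\left(-3\right) 9 - 18 + 3 \cdot 36 + 3 \cdot 9 \cdot 6\right) \left(-2673 + 411\right) = \left(-27 - 18 + 108 + 162\right) \left(-2262\right) = 225 \left(-2262\right) = -508950$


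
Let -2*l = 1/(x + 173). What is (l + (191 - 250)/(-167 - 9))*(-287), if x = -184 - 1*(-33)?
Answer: -1435/16 ≈ -89.688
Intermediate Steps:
x = -151 (x = -184 + 33 = -151)
l = -1/44 (l = -1/(2*(-151 + 173)) = -½/22 = -½*1/22 = -1/44 ≈ -0.022727)
(l + (191 - 250)/(-167 - 9))*(-287) = (-1/44 + (191 - 250)/(-167 - 9))*(-287) = (-1/44 - 59/(-176))*(-287) = (-1/44 - 59*(-1/176))*(-287) = (-1/44 + 59/176)*(-287) = (5/16)*(-287) = -1435/16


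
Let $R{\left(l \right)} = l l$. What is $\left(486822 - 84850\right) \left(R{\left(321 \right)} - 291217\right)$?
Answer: $-75641483072$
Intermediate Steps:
$R{\left(l \right)} = l^{2}$
$\left(486822 - 84850\right) \left(R{\left(321 \right)} - 291217\right) = \left(486822 - 84850\right) \left(321^{2} - 291217\right) = 401972 \left(103041 - 291217\right) = 401972 \left(-188176\right) = -75641483072$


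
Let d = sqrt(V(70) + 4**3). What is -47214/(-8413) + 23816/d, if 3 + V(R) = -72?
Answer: 47214/8413 - 23816*I*sqrt(11)/11 ≈ 5.612 - 7180.8*I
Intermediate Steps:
V(R) = -75 (V(R) = -3 - 72 = -75)
d = I*sqrt(11) (d = sqrt(-75 + 4**3) = sqrt(-75 + 64) = sqrt(-11) = I*sqrt(11) ≈ 3.3166*I)
-47214/(-8413) + 23816/d = -47214/(-8413) + 23816/((I*sqrt(11))) = -47214*(-1/8413) + 23816*(-I*sqrt(11)/11) = 47214/8413 - 23816*I*sqrt(11)/11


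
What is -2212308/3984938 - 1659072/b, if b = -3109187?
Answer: -133590108030/6194958712703 ≈ -0.021564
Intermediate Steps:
-2212308/3984938 - 1659072/b = -2212308/3984938 - 1659072/(-3109187) = -2212308*1/3984938 - 1659072*(-1/3109187) = -1106154/1992469 + 1659072/3109187 = -133590108030/6194958712703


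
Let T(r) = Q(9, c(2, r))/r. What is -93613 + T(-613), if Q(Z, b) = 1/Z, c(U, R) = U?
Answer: -516462922/5517 ≈ -93613.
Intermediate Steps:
T(r) = 1/(9*r)
-93613 + T(-613) = -93613 + (⅑)/(-613) = -93613 + (⅑)*(-1/613) = -93613 - 1/5517 = -516462922/5517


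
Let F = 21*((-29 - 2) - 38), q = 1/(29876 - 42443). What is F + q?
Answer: -18209584/12567 ≈ -1449.0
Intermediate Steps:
q = -1/12567 (q = 1/(-12567) = -1/12567 ≈ -7.9573e-5)
F = -1449 (F = 21*(-31 - 38) = 21*(-69) = -1449)
F + q = -1449 - 1/12567 = -18209584/12567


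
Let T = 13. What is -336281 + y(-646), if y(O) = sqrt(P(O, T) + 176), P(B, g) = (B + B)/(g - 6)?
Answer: -336281 + 2*I*sqrt(105)/7 ≈ -3.3628e+5 + 2.9277*I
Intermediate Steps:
P(B, g) = 2*B/(-6 + g) (P(B, g) = (2*B)/(-6 + g) = 2*B/(-6 + g))
y(O) = sqrt(176 + 2*O/7) (y(O) = sqrt(2*O/(-6 + 13) + 176) = sqrt(2*O/7 + 176) = sqrt(176 + 2*O/7))
-336281 + y(-646) = -336281 + sqrt(8624 + 14*(-646))/7 = -336281 + sqrt(8624 - 9044)/7 = -336281 + sqrt(-420)/7 = -336281 + (2*I*sqrt(105))/7 = -336281 + 2*I*sqrt(105)/7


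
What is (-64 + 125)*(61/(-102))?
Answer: -3721/102 ≈ -36.480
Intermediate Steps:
(-64 + 125)*(61/(-102)) = 61*(61*(-1/102)) = 61*(-61/102) = -3721/102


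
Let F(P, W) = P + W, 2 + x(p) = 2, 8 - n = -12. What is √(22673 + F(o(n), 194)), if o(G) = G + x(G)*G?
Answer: 3*√2543 ≈ 151.28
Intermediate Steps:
n = 20 (n = 8 - 1*(-12) = 8 + 12 = 20)
x(p) = 0 (x(p) = -2 + 2 = 0)
o(G) = G (o(G) = G + 0*G = G + 0 = G)
√(22673 + F(o(n), 194)) = √(22673 + (20 + 194)) = √(22673 + 214) = √22887 = 3*√2543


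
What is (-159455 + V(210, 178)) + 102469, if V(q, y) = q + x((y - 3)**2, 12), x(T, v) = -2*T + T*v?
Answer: 249474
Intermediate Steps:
V(q, y) = q + 10*(-3 + y)**2 (V(q, y) = q + (y - 3)**2*(-2 + 12) = q + (-3 + y)**2*10 = q + 10*(-3 + y)**2)
(-159455 + V(210, 178)) + 102469 = (-159455 + (210 + 10*(-3 + 178)**2)) + 102469 = (-159455 + (210 + 10*175**2)) + 102469 = (-159455 + (210 + 10*30625)) + 102469 = (-159455 + (210 + 306250)) + 102469 = (-159455 + 306460) + 102469 = 147005 + 102469 = 249474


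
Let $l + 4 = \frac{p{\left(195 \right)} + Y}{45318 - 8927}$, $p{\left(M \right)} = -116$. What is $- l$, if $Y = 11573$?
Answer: $\frac{134107}{36391} \approx 3.6852$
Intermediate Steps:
$l = - \frac{134107}{36391}$ ($l = -4 + \frac{-116 + 11573}{45318 - 8927} = -4 + \frac{11457}{36391} = - \frac{134107}{36391} \approx -3.6852$)
$- l = \left(-1\right) \left(- \frac{134107}{36391}\right) = \frac{134107}{36391}$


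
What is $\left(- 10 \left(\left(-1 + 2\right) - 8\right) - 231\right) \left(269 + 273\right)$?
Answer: $-87262$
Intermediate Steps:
$\left(- 10 \left(\left(-1 + 2\right) - 8\right) - 231\right) \left(269 + 273\right) = \left(- 10 \left(1 - 8\right) - 231\right) 542 = \left(\left(-10\right) \left(-7\right) - 231\right) 542 = \left(70 - 231\right) 542 = \left(-161\right) 542 = -87262$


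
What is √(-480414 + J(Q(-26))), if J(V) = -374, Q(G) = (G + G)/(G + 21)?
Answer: 14*I*√2453 ≈ 693.39*I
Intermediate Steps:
Q(G) = 2*G/(21 + G) (Q(G) = (2*G)/(21 + G) = 2*G/(21 + G))
√(-480414 + J(Q(-26))) = √(-480414 - 374) = √(-480788) = 14*I*√2453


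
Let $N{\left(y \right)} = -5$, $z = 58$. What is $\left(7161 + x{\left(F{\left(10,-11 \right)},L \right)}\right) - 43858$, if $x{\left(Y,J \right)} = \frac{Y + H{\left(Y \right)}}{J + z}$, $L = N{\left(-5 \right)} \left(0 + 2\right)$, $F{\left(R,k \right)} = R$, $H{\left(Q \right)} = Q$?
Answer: $- \frac{440359}{12} \approx -36697.0$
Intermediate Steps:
$L = -10$ ($L = - 5 \left(0 + 2\right) = \left(-5\right) 2 = -10$)
$x{\left(Y,J \right)} = \frac{2 Y}{58 + J}$ ($x{\left(Y,J \right)} = \frac{Y + Y}{J + 58} = \frac{2 Y}{58 + J}$)
$\left(7161 + x{\left(F{\left(10,-11 \right)},L \right)}\right) - 43858 = \left(7161 + 2 \cdot 10 \frac{1}{58 - 10}\right) - 43858 = \left(7161 + 2 \cdot 10 \cdot \frac{1}{48}\right) - 43858 = \left(7161 + \frac{5}{12}\right) - 43858 = \frac{85937}{12} - 43858 = - \frac{440359}{12}$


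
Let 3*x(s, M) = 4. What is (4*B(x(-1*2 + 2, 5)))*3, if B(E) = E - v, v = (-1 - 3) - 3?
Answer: 100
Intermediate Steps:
v = -7 (v = -4 - 3 = -7)
x(s, M) = 4/3 (x(s, M) = (⅓)*4 = 4/3)
B(E) = 7 + E (B(E) = E - 1*(-7) = E + 7 = 7 + E)
(4*B(x(-1*2 + 2, 5)))*3 = (4*(7 + 4/3))*3 = (4*(25/3))*3 = (100/3)*3 = 100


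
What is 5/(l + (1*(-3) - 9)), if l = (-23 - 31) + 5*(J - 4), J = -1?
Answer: -5/91 ≈ -0.054945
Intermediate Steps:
l = -79 (l = (-23 - 31) + 5*(-1 - 4) = -54 + 5*(-5) = -54 - 25 = -79)
5/(l + (1*(-3) - 9)) = 5/(-79 + (1*(-3) - 9)) = 5/(-79 + (-3 - 9)) = 5/(-79 - 12) = 5/(-91) = 5*(-1/91) = -5/91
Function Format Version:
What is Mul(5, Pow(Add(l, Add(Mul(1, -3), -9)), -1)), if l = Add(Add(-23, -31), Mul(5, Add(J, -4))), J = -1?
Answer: Rational(-5, 91) ≈ -0.054945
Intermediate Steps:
l = -79 (l = Add(Add(-23, -31), Mul(5, Add(-1, -4))) = Add(-54, Mul(5, -5)) = Add(-54, -25) = -79)
Mul(5, Pow(Add(l, Add(Mul(1, -3), -9)), -1)) = Mul(5, Pow(Add(-79, Add(Mul(1, -3), -9)), -1)) = Mul(5, Pow(Add(-79, Add(-3, -9)), -1)) = Mul(5, Pow(Add(-79, -12), -1)) = Mul(5, Pow(-91, -1)) = Mul(5, Rational(-1, 91)) = Rational(-5, 91)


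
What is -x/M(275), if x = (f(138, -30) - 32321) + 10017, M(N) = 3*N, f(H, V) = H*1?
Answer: 22166/825 ≈ 26.868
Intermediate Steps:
f(H, V) = H
x = -22166 (x = (138 - 32321) + 10017 = -32183 + 10017 = -22166)
-x/M(275) = -(-22166)/(3*275) = -(-22166)/825 = -1*(-22166/825) = 22166/825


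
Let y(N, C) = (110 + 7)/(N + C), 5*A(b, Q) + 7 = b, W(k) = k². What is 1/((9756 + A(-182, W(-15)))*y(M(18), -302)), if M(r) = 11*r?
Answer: -40/437319 ≈ -9.1466e-5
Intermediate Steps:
A(b, Q) = -7/5 + b/5
y(N, C) = 117/(C + N)
1/((9756 + A(-182, W(-15)))*y(M(18), -302)) = 1/((9756 + (-7/5 + (⅕)*(-182)))*((117/(-302 + 11*18)))) = 1/((9756 + (-7/5 - 182/5))*((117/(-302 + 198)))) = 1/((9756 - 189/5)*((117/(-104)))) = 1/((48591/5)*((117*(-1/104)))) = 5/(48591*(-9/8)) = (5/48591)*(-8/9) = -40/437319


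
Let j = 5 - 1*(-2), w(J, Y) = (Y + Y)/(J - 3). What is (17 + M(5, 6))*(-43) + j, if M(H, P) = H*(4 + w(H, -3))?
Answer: -939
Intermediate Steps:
w(J, Y) = 2*Y/(-3 + J) (w(J, Y) = (2*Y)/(-3 + J) = 2*Y/(-3 + J))
M(H, P) = H*(4 - 6/(-3 + H)) (M(H, P) = H*(4 + 2*(-3)/(-3 + H)) = H*(4 - 6/(-3 + H)))
j = 7 (j = 5 + 2 = 7)
(17 + M(5, 6))*(-43) + j = (17 + 2*5*(-9 + 2*5)/(-3 + 5))*(-43) + 7 = (17 + 2*5*(-9 + 10)/2)*(-43) + 7 = (17 + 2*5*(1/2)*1)*(-43) + 7 = (17 + 5)*(-43) + 7 = 22*(-43) + 7 = -946 + 7 = -939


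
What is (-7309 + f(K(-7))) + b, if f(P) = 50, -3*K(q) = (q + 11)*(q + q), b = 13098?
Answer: 5839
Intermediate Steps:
K(q) = -2*q*(11 + q)/3 (K(q) = -(q + 11)*(q + q)/3 = -(11 + q)*2*q/3 = -2*q*(11 + q)/3)
(-7309 + f(K(-7))) + b = (-7309 + 50) + 13098 = -7259 + 13098 = 5839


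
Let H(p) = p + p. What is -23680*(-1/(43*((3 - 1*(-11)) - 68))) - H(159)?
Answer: -381038/1161 ≈ -328.20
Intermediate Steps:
H(p) = 2*p
-23680*(-1/(43*((3 - 1*(-11)) - 68))) - H(159) = -23680*(-1/(43*((3 - 1*(-11)) - 68))) - 2*159 = -23680*(-1/(43*((3 + 11) - 68))) - 1*318 = -23680*(-1/(43*(14 - 68))) - 318 = -23680/((-43*(-54))) - 318 = -23680/2322 - 318 = -23680*1/2322 - 318 = -11840/1161 - 318 = -381038/1161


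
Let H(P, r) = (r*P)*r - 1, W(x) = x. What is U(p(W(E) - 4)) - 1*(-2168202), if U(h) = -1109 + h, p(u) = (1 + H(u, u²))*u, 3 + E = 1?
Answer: 2213749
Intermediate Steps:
E = -2 (E = -3 + 1 = -2)
H(P, r) = -1 + P*r² (H(P, r) = (P*r)*r - 1 = P*r² - 1 = -1 + P*r²)
p(u) = u⁶ (p(u) = (1 + (-1 + u*(u²)²))*u = (1 + (-1 + u*u⁴))*u = (1 + (-1 + u⁵))*u = u⁵*u = u⁶)
U(p(W(E) - 4)) - 1*(-2168202) = (-1109 + (-2 - 4)⁶) - 1*(-2168202) = (-1109 + (-6)⁶) + 2168202 = (-1109 + 46656) + 2168202 = 45547 + 2168202 = 2213749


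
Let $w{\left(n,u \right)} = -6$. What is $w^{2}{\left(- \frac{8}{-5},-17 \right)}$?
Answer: $36$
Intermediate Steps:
$w^{2}{\left(- \frac{8}{-5},-17 \right)} = \left(-6\right)^{2} = 36$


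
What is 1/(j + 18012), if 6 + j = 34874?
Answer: 1/52880 ≈ 1.8911e-5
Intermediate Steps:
j = 34868 (j = -6 + 34874 = 34868)
1/(j + 18012) = 1/(34868 + 18012) = 1/52880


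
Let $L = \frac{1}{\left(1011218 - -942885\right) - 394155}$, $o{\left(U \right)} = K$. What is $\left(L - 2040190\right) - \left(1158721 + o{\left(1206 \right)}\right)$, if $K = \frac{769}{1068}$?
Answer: $- \frac{333091573984853}{104126529} \approx -3.1989 \cdot 10^{6}$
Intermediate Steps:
$K = \frac{769}{1068}$ ($K = 769 \cdot \frac{1}{1068} = \frac{769}{1068} \approx 0.72004$)
$o{\left(U \right)} = \frac{769}{1068}$
$L = \frac{1}{1559948}$ ($L = \frac{1}{\left(1011218 + 942885\right) - 394155} = \frac{1}{1954103 - 394155} = \frac{1}{1559948} \approx 6.4105 \cdot 10^{-7}$)
$\left(L - 2040190\right) - \left(1158721 + o{\left(1206 \right)}\right) = \left(\frac{1}{1559948} - 2040190\right) - \frac{1237514797}{1068} = - \frac{3182590310119}{1559948} - \frac{1237514797}{1068} = - \frac{333091573984853}{104126529}$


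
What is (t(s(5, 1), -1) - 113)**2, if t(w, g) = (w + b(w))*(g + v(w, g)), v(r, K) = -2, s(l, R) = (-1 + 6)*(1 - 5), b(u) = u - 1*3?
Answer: 256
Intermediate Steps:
b(u) = -3 + u (b(u) = u - 3 = -3 + u)
s(l, R) = -20 (s(l, R) = 5*(-4) = -20)
t(w, g) = (-3 + 2*w)*(-2 + g) (t(w, g) = (w + (-3 + w))*(g - 2) = (-3 + 2*w)*(-2 + g))
(t(s(5, 1), -1) - 113)**2 = ((6 - 4*(-20) - 1*(-20) - (-3 - 20)) - 113)**2 = ((6 + 80 + 20 - 1*(-23)) - 113)**2 = ((6 + 80 + 20 + 23) - 113)**2 = (129 - 113)**2 = 16**2 = 256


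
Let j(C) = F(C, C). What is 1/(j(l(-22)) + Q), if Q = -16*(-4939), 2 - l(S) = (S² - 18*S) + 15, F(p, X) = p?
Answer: 1/78131 ≈ 1.2799e-5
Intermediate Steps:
l(S) = -13 - S² + 18*S (l(S) = 2 - ((S² - 18*S) + 15) = 2 - (15 + S² - 18*S) = 2 + (-15 - S² + 18*S) = -13 - S² + 18*S)
j(C) = C
Q = 79024
1/(j(l(-22)) + Q) = 1/((-13 - 1*(-22)² + 18*(-22)) + 79024) = 1/((-13 - 1*484 - 396) + 79024) = 1/((-13 - 484 - 396) + 79024) = 1/(-893 + 79024) = 1/78131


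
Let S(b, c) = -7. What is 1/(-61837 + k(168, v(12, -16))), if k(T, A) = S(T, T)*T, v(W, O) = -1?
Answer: -1/63013 ≈ -1.5870e-5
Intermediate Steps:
k(T, A) = -7*T
1/(-61837 + k(168, v(12, -16))) = 1/(-61837 - 7*168) = 1/(-61837 - 1176) = 1/(-63013) = -1/63013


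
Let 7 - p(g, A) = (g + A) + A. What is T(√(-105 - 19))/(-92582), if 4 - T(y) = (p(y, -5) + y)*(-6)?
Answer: -53/46291 ≈ -0.0011449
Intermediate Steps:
p(g, A) = 7 - g - 2*A (p(g, A) = 7 - ((g + A) + A) = 7 - ((A + g) + A) = 7 - (g + 2*A) = 7 + (-g - 2*A) = 7 - g - 2*A)
T(y) = 106 (T(y) = 4 - ((7 - y - 2*(-5)) + y)*(-6) = 4 - ((7 - y + 10) + y)*(-6) = 4 - ((17 - y) + y)*(-6) = 4 - 17*(-6) = 4 - 1*(-102) = 4 + 102 = 106)
T(√(-105 - 19))/(-92582) = 106/(-92582) = 106*(-1/92582) = -53/46291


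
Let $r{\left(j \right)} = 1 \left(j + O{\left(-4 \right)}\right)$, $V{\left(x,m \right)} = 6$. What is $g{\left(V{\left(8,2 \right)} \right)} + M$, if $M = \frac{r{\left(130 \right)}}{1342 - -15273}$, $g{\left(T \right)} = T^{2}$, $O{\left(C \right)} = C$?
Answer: $\frac{598266}{16615} \approx 36.008$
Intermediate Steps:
$r{\left(j \right)} = -4 + j$ ($r{\left(j \right)} = 1 \left(j - 4\right) = 1 \left(-4 + j\right) = -4 + j$)
$M = \frac{126}{16615}$ ($M = \frac{-4 + 130}{1342 - -15273} = \frac{126}{1342 + 15273} = \frac{126}{16615} \approx 0.0075835$)
$g{\left(V{\left(8,2 \right)} \right)} + M = 6^{2} + \frac{126}{16615} = 36 + \frac{126}{16615} = \frac{598266}{16615}$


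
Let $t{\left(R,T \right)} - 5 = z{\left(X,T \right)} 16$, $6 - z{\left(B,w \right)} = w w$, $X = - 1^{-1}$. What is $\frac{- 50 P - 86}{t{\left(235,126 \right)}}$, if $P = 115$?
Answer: $\frac{5836}{253915} \approx 0.022984$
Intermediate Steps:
$X = -1$ ($X = \left(-1\right) 1 = -1$)
$z{\left(B,w \right)} = 6 - w^{2}$ ($z{\left(B,w \right)} = 6 - w w = 6 - w^{2}$)
$t{\left(R,T \right)} = 101 - 16 T^{2}$ ($t{\left(R,T \right)} = 5 + \left(6 - T^{2}\right) 16 = 5 - \left(-96 + 16 T^{2}\right) = 101 - 16 T^{2}$)
$\frac{- 50 P - 86}{t{\left(235,126 \right)}} = \frac{\left(-50\right) 115 - 86}{101 - 16 \cdot 126^{2}} = \frac{-5750 - 86}{101 - 254016} = - \frac{5836}{101 - 254016} = - \frac{5836}{-253915} = \left(-5836\right) \left(- \frac{1}{253915}\right) = \frac{5836}{253915}$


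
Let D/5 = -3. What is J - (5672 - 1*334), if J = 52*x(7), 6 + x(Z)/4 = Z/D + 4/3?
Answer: -96086/15 ≈ -6405.7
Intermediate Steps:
D = -15 (D = 5*(-3) = -15)
x(Z) = -56/3 - 4*Z/15 (x(Z) = -24 + 4*(Z/(-15) + 4/3) = -24 + 4*(Z*(-1/15) + 4*(1/3)) = -24 + 4*(-Z/15 + 4/3) = -24 + 4*(4/3 - Z/15) = -24 + (16/3 - 4*Z/15) = -56/3 - 4*Z/15)
J = -16016/15 (J = 52*(-56/3 - 4/15*7) = 52*(-56/3 - 28/15) = 52*(-308/15) = -16016/15 ≈ -1067.7)
J - (5672 - 1*334) = -16016/15 - (5672 - 1*334) = -16016/15 - (5672 - 334) = -16016/15 - 1*5338 = -16016/15 - 5338 = -96086/15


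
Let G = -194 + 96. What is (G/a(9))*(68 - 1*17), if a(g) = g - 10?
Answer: 4998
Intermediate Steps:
a(g) = -10 + g
G = -98
(G/a(9))*(68 - 1*17) = (-98/(-10 + 9))*(68 - 1*17) = (-98/(-1))*(68 - 17) = -98*(-1)*51 = 98*51 = 4998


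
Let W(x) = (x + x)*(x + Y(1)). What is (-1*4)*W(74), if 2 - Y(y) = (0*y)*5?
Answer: -44992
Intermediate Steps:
Y(y) = 2 (Y(y) = 2 - 0*y*5 = 2 - 0*5 = 2 - 1*0 = 2 + 0 = 2)
W(x) = 2*x*(2 + x) (W(x) = (x + x)*(x + 2) = (2*x)*(2 + x) = 2*x*(2 + x))
(-1*4)*W(74) = (-1*4)*(2*74*(2 + 74)) = -8*74*76 = -4*11248 = -44992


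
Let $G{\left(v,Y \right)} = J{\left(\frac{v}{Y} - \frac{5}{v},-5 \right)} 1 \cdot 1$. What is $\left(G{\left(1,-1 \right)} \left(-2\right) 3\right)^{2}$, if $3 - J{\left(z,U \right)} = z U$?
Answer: $26244$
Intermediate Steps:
$J{\left(z,U \right)} = 3 - U z$ ($J{\left(z,U \right)} = 3 - z U = 3 - U z$)
$G{\left(v,Y \right)} = 3 - \frac{25}{v} + \frac{5 v}{Y}$ ($G{\left(v,Y \right)} = \left(3 - - 5 \left(\frac{v}{Y} - \frac{5}{v}\right)\right) 1 \cdot 1 = \left(3 - - 5 \left(- \frac{5}{v} + \frac{v}{Y}\right)\right) 1 \cdot 1 = \left(3 - \left(\frac{25}{v} - \frac{5 v}{Y}\right)\right) 1 \cdot 1 = \left(3 - \frac{25}{v} + \frac{5 v}{Y}\right) 1 \cdot 1 = \left(3 - \frac{25}{v} + \frac{5 v}{Y}\right) 1 = 3 - \frac{25}{v} + \frac{5 v}{Y}$)
$\left(G{\left(1,-1 \right)} \left(-2\right) 3\right)^{2} = \left(\left(3 - \frac{25}{1} + 5 \cdot 1 \frac{1}{-1}\right) \left(-2\right) 3\right)^{2} = \left(\left(3 - 25 + 5 \cdot 1 \left(-1\right)\right) \left(-2\right) 3\right)^{2} = \left(\left(3 - 25 - 5\right) \left(-2\right) 3\right)^{2} = \left(\left(-27\right) \left(-2\right) 3\right)^{2} = \left(54 \cdot 3\right)^{2} = 162^{2} = 26244$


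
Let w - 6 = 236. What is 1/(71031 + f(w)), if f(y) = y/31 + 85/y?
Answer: 7502/532935761 ≈ 1.4077e-5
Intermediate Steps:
w = 242 (w = 6 + 236 = 242)
f(y) = 85/y + y/31 (f(y) = y*(1/31) + 85/y = y/31 + 85/y = 85/y + y/31)
1/(71031 + f(w)) = 1/(71031 + (85/242 + (1/31)*242)) = 1/(71031 + (85*(1/242) + 242/31)) = 1/(71031 + (85/242 + 242/31)) = 1/(71031 + 61199/7502) = 1/(532935761/7502) = 7502/532935761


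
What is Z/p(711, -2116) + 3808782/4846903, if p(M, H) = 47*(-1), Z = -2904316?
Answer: 14077116946102/227804441 ≈ 61795.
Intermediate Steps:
p(M, H) = -47
Z/p(711, -2116) + 3808782/4846903 = -2904316/(-47) + 3808782/4846903 = -2904316*(-1/47) + 3808782*(1/4846903) = 2904316/47 + 3808782/4846903 = 14077116946102/227804441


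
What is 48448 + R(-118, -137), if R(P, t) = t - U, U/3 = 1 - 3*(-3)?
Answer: 48281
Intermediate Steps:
U = 30 (U = 3*(1 - 3*(-3)) = 3*(1 + 9) = 3*10 = 30)
R(P, t) = -30 + t (R(P, t) = t - 1*30 = t - 30 = -30 + t)
48448 + R(-118, -137) = 48448 + (-30 - 137) = 48448 - 167 = 48281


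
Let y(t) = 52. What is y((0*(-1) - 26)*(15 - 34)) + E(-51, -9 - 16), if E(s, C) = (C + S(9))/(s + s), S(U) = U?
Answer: 2660/51 ≈ 52.157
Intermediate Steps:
E(s, C) = (9 + C)/(2*s) (E(s, C) = (C + 9)/(s + s) = (9 + C)/((2*s)) = (9 + C)*(1/(2*s)) = (9 + C)/(2*s))
y((0*(-1) - 26)*(15 - 34)) + E(-51, -9 - 16) = 52 + (½)*(9 + (-9 - 16))/(-51) = 52 + (½)*(-1/51)*(9 - 25) = 52 + (½)*(-1/51)*(-16) = 52 + 8/51 = 2660/51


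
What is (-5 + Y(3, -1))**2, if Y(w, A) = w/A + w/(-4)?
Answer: 1225/16 ≈ 76.563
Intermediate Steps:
Y(w, A) = -w/4 + w/A (Y(w, A) = w/A + w*(-1/4) = w/A - w/4 = -w/4 + w/A)
(-5 + Y(3, -1))**2 = (-5 + (-1/4*3 + 3/(-1)))**2 = (-5 + (-3/4 + 3*(-1)))**2 = (-5 + (-3/4 - 3))**2 = (-5 - 15/4)**2 = (-35/4)**2 = 1225/16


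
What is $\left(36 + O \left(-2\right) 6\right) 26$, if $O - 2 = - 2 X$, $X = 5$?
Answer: $3432$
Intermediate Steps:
$O = -8$ ($O = 2 - 10 = -8$)
$\left(36 + O \left(-2\right) 6\right) 26 = \left(36 + \left(-8\right) \left(-2\right) 6\right) 26 = \left(36 + 16 \cdot 6\right) 26 = \left(36 + 96\right) 26 = 132 \cdot 26 = 3432$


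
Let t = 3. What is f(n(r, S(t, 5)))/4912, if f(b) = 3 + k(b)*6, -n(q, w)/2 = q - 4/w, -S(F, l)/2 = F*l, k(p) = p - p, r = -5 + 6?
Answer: 3/4912 ≈ 0.00061075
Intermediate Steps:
r = 1
k(p) = 0
S(F, l) = -2*F*l
n(q, w) = -2*q + 8/w (n(q, w) = -2*(q - 4/w) = -2*q + 8/w)
f(b) = 3 (f(b) = 3 + 0*6 = 3 + 0 = 3)
f(n(r, S(t, 5)))/4912 = 3/4912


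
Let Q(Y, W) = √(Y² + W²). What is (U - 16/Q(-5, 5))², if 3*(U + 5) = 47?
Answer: 26752/225 - 512*√2/15 ≈ 70.626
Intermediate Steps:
U = 32/3 (U = -5 + (⅓)*47 = -5 + 47/3 = 32/3 ≈ 10.667)
Q(Y, W) = √(W² + Y²)
(U - 16/Q(-5, 5))² = (32/3 - 16/√(5² + (-5)²))² = (32/3 - 16/√(25 + 25))² = (32/3 - 16*√2/10)² = (32/3 - 8*√2/5)²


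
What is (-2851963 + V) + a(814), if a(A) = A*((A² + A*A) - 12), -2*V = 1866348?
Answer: 1074911383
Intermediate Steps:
V = -933174 (V = -½*1866348 = -933174)
a(A) = A*(-12 + 2*A²) (a(A) = A*((A² + A²) - 12) = A*(2*A² - 12) = A*(-12 + 2*A²))
(-2851963 + V) + a(814) = (-2851963 - 933174) + 2*814*(-6 + 814²) = -3785137 + 2*814*(-6 + 662596) = -3785137 + 2*814*662590 = -3785137 + 1078696520 = 1074911383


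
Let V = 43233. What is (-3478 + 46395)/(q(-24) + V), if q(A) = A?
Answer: 42917/43209 ≈ 0.99324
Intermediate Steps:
(-3478 + 46395)/(q(-24) + V) = (-3478 + 46395)/(-24 + 43233) = 42917/43209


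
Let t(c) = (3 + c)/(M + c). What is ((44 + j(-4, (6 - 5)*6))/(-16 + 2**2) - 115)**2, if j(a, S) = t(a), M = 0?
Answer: 3606201/256 ≈ 14087.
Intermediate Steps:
t(c) = (3 + c)/c (t(c) = (3 + c)/(0 + c) = (3 + c)/c)
j(a, S) = (3 + a)/a
((44 + j(-4, (6 - 5)*6))/(-16 + 2**2) - 115)**2 = ((44 + (3 - 4)/(-4))/(-16 + 2**2) - 115)**2 = ((44 - 1/4*(-1))/(-16 + 4) - 115)**2 = ((44 + 1/4)/(-12) - 115)**2 = ((177/4)*(-1/12) - 115)**2 = (-59/16 - 115)**2 = (-1899/16)**2 = 3606201/256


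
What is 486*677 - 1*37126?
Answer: 291896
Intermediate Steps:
486*677 - 1*37126 = 329022 - 37126 = 291896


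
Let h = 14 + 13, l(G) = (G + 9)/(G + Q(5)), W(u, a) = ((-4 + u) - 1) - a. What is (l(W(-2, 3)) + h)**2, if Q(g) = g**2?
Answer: 163216/225 ≈ 725.40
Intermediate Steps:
W(u, a) = -5 + u - a (W(u, a) = (-5 + u) - a = -5 + u - a)
l(G) = (9 + G)/(25 + G) (l(G) = (G + 9)/(G + 5**2) = (9 + G)/(G + 25) = (9 + G)/(25 + G))
h = 27
(l(W(-2, 3)) + h)**2 = ((9 + (-5 - 2 - 1*3))/(25 + (-5 - 2 - 1*3)) + 27)**2 = ((9 + (-5 - 2 - 3))/(25 + (-5 - 2 - 3)) + 27)**2 = ((9 - 10)/(25 - 10) + 27)**2 = (-1/15 + 27)**2 = (404/15)**2 = 163216/225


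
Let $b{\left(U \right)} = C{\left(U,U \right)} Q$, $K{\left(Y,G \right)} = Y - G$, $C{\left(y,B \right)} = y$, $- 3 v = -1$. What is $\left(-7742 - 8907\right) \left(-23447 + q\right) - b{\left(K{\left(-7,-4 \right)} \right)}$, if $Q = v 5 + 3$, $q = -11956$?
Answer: $589424561$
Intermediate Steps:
$v = \frac{1}{3}$ ($v = \left(- \frac{1}{3}\right) \left(-1\right) = \frac{1}{3} \approx 0.33333$)
$Q = \frac{14}{3}$ ($Q = \frac{1}{3} \cdot 5 + 3 = \frac{5}{3} + 3 = \frac{14}{3} \approx 4.6667$)
$b{\left(U \right)} = \frac{14 U}{3}$ ($b{\left(U \right)} = U \frac{14}{3} = \frac{14 U}{3}$)
$\left(-7742 - 8907\right) \left(-23447 + q\right) - b{\left(K{\left(-7,-4 \right)} \right)} = \left(-7742 - 8907\right) \left(-23447 - 11956\right) - \frac{14 \left(-7 - -4\right)}{3} = \left(-16649\right) \left(-35403\right) - \frac{14 \left(-7 + 4\right)}{3} = 589424547 - \frac{14}{3} \left(-3\right) = 589424547 - -14 = 589424547 + 14 = 589424561$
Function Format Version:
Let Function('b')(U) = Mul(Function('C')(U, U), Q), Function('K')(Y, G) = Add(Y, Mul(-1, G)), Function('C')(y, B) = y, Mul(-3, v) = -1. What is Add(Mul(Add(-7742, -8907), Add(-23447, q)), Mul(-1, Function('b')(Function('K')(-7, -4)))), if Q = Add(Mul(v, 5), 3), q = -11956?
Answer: 589424561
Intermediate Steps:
v = Rational(1, 3) (v = Mul(Rational(-1, 3), -1) = Rational(1, 3) ≈ 0.33333)
Q = Rational(14, 3) (Q = Add(Mul(Rational(1, 3), 5), 3) = Add(Rational(5, 3), 3) = Rational(14, 3) ≈ 4.6667)
Function('b')(U) = Mul(Rational(14, 3), U) (Function('b')(U) = Mul(U, Rational(14, 3)) = Mul(Rational(14, 3), U))
Add(Mul(Add(-7742, -8907), Add(-23447, q)), Mul(-1, Function('b')(Function('K')(-7, -4)))) = Add(Mul(Add(-7742, -8907), Add(-23447, -11956)), Mul(-1, Mul(Rational(14, 3), Add(-7, Mul(-1, -4))))) = Add(Mul(-16649, -35403), Mul(-1, Mul(Rational(14, 3), Add(-7, 4)))) = Add(589424547, Mul(-1, Mul(Rational(14, 3), -3))) = Add(589424547, Mul(-1, -14)) = Add(589424547, 14) = 589424561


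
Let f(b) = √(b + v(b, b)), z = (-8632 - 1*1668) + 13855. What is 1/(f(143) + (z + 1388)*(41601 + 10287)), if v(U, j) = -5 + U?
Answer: 256482384/65783213302323175 - √281/65783213302323175 ≈ 3.8989e-9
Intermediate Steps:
z = 3555 (z = (-8632 - 1668) + 13855 = -10300 + 13855 = 3555)
f(b) = √(-5 + 2*b) (f(b) = √(b + (-5 + b)) = √(-5 + 2*b))
1/(f(143) + (z + 1388)*(41601 + 10287)) = 1/(√(-5 + 2*143) + (3555 + 1388)*(41601 + 10287)) = 1/(√(-5 + 286) + 4943*51888) = 1/(√281 + 256482384) = 1/(256482384 + √281)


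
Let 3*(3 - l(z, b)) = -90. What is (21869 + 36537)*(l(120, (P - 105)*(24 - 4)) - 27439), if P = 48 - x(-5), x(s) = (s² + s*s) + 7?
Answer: -1600674836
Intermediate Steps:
x(s) = 7 + 2*s² (x(s) = (s² + s²) + 7 = 2*s² + 7 = 7 + 2*s²)
P = -9 (P = 48 - (7 + 2*(-5)²) = 48 - (7 + 2*25) = 48 - (7 + 50) = 48 - 1*57 = 48 - 57 = -9)
l(z, b) = 33 (l(z, b) = 3 - ⅓*(-90) = 3 + 30 = 33)
(21869 + 36537)*(l(120, (P - 105)*(24 - 4)) - 27439) = (21869 + 36537)*(33 - 27439) = 58406*(-27406) = -1600674836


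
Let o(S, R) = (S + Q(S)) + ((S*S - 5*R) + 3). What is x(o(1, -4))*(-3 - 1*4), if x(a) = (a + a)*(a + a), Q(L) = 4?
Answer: -23548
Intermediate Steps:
o(S, R) = 7 + S + S² - 5*R (o(S, R) = (S + 4) + ((S*S - 5*R) + 3) = (4 + S) + ((S² - 5*R) + 3) = (4 + S) + (3 + S² - 5*R) = 7 + S + S² - 5*R)
x(a) = 4*a² (x(a) = (2*a)*(2*a) = 4*a²)
x(o(1, -4))*(-3 - 1*4) = (4*(7 + 1 + 1² - 5*(-4))²)*(-3 - 1*4) = (4*(7 + 1 + 1 + 20)²)*(-3 - 4) = (4*29²)*(-7) = (4*841)*(-7) = 3364*(-7) = -23548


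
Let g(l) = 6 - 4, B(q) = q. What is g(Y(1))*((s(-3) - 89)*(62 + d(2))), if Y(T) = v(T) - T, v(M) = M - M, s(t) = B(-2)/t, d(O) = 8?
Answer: -37100/3 ≈ -12367.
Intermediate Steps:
s(t) = -2/t
v(M) = 0
Y(T) = -T (Y(T) = 0 - T = -T)
g(l) = 2
g(Y(1))*((s(-3) - 89)*(62 + d(2))) = 2*((-2/(-3) - 89)*(62 + 8)) = 2*((-2*(-1/3) - 89)*70) = 2*((2/3 - 89)*70) = 2*(-265/3*70) = 2*(-18550/3) = -37100/3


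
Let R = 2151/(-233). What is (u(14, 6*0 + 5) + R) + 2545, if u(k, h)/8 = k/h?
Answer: 2980266/1165 ≈ 2558.2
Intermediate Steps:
u(k, h) = 8*k/h (u(k, h) = 8*(k/h) = 8*k/h)
R = -2151/233 (R = 2151*(-1/233) = -2151/233 ≈ -9.2318)
(u(14, 6*0 + 5) + R) + 2545 = (8*14/(6*0 + 5) - 2151/233) + 2545 = (8*14/(0 + 5) - 2151/233) + 2545 = (8*14/5 - 2151/233) + 2545 = (8*14*(1/5) - 2151/233) + 2545 = (112/5 - 2151/233) + 2545 = 15341/1165 + 2545 = 2980266/1165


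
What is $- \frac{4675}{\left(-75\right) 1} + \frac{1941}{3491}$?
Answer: $\frac{658640}{10473} \approx 62.889$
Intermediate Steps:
$- \frac{4675}{\left(-75\right) 1} + \frac{1941}{3491} = - \frac{4675}{-75} + 1941 \cdot \frac{1}{3491} = \left(-4675\right) \left(- \frac{1}{75}\right) + \frac{1941}{3491} = \frac{187}{3} + \frac{1941}{3491} = \frac{658640}{10473}$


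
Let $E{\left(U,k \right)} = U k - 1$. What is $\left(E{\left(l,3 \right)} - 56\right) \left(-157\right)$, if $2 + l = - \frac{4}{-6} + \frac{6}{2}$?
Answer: $8164$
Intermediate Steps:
$l = \frac{5}{3}$ ($l = -2 + \left(- \frac{4}{-6} + \frac{6}{2}\right) = -2 + \left(\left(-4\right) \left(- \frac{1}{6}\right) + 6 \cdot \frac{1}{2}\right) = -2 + \left(\frac{2}{3} + 3\right) = -2 + \frac{11}{3} = \frac{5}{3} \approx 1.6667$)
$E{\left(U,k \right)} = -1 + U k$
$\left(E{\left(l,3 \right)} - 56\right) \left(-157\right) = \left(\left(-1 + \frac{5}{3} \cdot 3\right) - 56\right) \left(-157\right) = \left(\left(-1 + 5\right) - 56\right) \left(-157\right) = \left(4 - 56\right) \left(-157\right) = \left(-52\right) \left(-157\right) = 8164$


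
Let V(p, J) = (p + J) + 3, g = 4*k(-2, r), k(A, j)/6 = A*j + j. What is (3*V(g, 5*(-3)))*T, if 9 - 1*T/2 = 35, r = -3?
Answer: -9360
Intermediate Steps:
T = -52 (T = 18 - 2*35 = 18 - 70 = -52)
k(A, j) = 6*j + 6*A*j (k(A, j) = 6*(A*j + j) = 6*(j + A*j) = 6*j + 6*A*j)
g = 72 (g = 4*(6*(-3)*(1 - 2)) = 4*(6*(-3)*(-1)) = 4*18 = 72)
V(p, J) = 3 + J + p (V(p, J) = (J + p) + 3 = 3 + J + p)
(3*V(g, 5*(-3)))*T = (3*(3 + 5*(-3) + 72))*(-52) = (3*(3 - 15 + 72))*(-52) = (3*60)*(-52) = 180*(-52) = -9360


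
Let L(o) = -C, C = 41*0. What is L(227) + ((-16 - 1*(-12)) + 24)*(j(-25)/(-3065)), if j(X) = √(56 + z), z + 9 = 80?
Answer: -4*√127/613 ≈ -0.073536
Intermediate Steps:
z = 71 (z = -9 + 80 = 71)
C = 0
j(X) = √127 (j(X) = √(56 + 71) = √127)
L(o) = 0 (L(o) = -1*0 = 0)
L(227) + ((-16 - 1*(-12)) + 24)*(j(-25)/(-3065)) = 0 + ((-16 - 1*(-12)) + 24)*(√127/(-3065)) = 0 + ((-16 + 12) + 24)*(√127*(-1/3065)) = 0 + (-4 + 24)*(-√127/3065) = 0 + 20*(-√127/3065) = 0 - 4*√127/613 = -4*√127/613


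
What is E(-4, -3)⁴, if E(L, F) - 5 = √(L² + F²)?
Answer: 10000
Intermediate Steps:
E(L, F) = 5 + √(F² + L²) (E(L, F) = 5 + √(L² + F²) = 5 + √(F² + L²))
E(-4, -3)⁴ = (5 + √((-3)² + (-4)²))⁴ = (5 + √(9 + 16))⁴ = (5 + √25)⁴ = (5 + 5)⁴ = 10⁴ = 10000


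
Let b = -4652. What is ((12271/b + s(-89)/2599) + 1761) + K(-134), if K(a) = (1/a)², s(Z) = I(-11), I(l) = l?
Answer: 23858487566835/13568617493 ≈ 1758.4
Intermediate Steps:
s(Z) = -11
K(a) = a⁻²
((12271/b + s(-89)/2599) + 1761) + K(-134) = ((12271/(-4652) - 11/2599) + 1761) + (-134)⁻² = ((12271*(-1/4652) - 11*1/2599) + 1761) + 1/17956 = ((-12271/4652 - 11/2599) + 1761) + 1/17956 = (-31943501/12090548 + 1761) + 1/17956 = 21259511527/12090548 + 1/17956 = 23858487566835/13568617493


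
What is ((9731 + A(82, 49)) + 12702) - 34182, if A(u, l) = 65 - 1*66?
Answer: -11750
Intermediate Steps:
A(u, l) = -1 (A(u, l) = 65 - 66 = -1)
((9731 + A(82, 49)) + 12702) - 34182 = ((9731 - 1) + 12702) - 34182 = (9730 + 12702) - 34182 = 22432 - 34182 = -11750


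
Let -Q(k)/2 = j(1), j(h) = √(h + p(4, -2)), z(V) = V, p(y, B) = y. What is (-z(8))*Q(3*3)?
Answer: 16*√5 ≈ 35.777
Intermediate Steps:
j(h) = √(4 + h) (j(h) = √(h + 4) = √(4 + h))
Q(k) = -2*√5 (Q(k) = -2*√(4 + 1) = -2*√5)
(-z(8))*Q(3*3) = (-1*8)*(-2*√5) = -(-16)*√5 = 16*√5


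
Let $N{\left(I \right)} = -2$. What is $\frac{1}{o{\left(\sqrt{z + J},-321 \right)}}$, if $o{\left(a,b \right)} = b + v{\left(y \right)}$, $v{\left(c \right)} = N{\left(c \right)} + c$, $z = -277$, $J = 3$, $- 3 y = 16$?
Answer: $- \frac{3}{985} \approx -0.0030457$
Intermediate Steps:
$y = - \frac{16}{3}$ ($y = \left(- \frac{1}{3}\right) 16 = - \frac{16}{3} \approx -5.3333$)
$v{\left(c \right)} = -2 + c$
$o{\left(a,b \right)} = - \frac{22}{3} + b$ ($o{\left(a,b \right)} = b - \frac{22}{3} = - \frac{22}{3} + b$)
$\frac{1}{o{\left(\sqrt{z + J},-321 \right)}} = \frac{1}{- \frac{22}{3} - 321} = \frac{1}{- \frac{985}{3}} = - \frac{3}{985}$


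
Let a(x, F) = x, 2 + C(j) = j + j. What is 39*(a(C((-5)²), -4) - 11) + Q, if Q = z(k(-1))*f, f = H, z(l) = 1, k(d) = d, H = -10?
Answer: 1433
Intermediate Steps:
C(j) = -2 + 2*j (C(j) = -2 + (j + j) = -2 + 2*j)
f = -10
Q = -10 (Q = 1*(-10) = -10)
39*(a(C((-5)²), -4) - 11) + Q = 39*((-2 + 2*(-5)²) - 11) - 10 = 39*((-2 + 2*25) - 11) - 10 = 39*((-2 + 50) - 11) - 10 = 39*(48 - 11) - 10 = 39*37 - 10 = 1443 - 10 = 1433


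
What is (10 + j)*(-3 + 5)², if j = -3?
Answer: 28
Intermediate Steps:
(10 + j)*(-3 + 5)² = (10 - 3)*(-3 + 5)² = 7*2² = 7*4 = 28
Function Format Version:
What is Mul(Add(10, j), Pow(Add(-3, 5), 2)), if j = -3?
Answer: 28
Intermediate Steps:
Mul(Add(10, j), Pow(Add(-3, 5), 2)) = Mul(Add(10, -3), Pow(Add(-3, 5), 2)) = Mul(7, Pow(2, 2)) = Mul(7, 4) = 28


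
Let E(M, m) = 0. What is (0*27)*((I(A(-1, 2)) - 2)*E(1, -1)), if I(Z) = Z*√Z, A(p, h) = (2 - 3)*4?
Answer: 0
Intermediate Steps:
A(p, h) = -4 (A(p, h) = -1*4 = -4)
I(Z) = Z^(3/2)
(0*27)*((I(A(-1, 2)) - 2)*E(1, -1)) = (0*27)*(((-4)^(3/2) - 2)*0) = 0*((-8*I - 2)*0) = 0*((-2 - 8*I)*0) = 0*0 = 0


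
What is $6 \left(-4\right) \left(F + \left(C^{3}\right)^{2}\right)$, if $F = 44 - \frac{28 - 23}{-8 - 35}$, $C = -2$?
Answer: $- \frac{111576}{43} \approx -2594.8$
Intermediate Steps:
$F = \frac{1897}{43}$ ($F = 44 - \frac{5}{-43} = 44 - 5 \left(- \frac{1}{43}\right) = 44 - - \frac{5}{43} = 44 + \frac{5}{43} = \frac{1897}{43} \approx 44.116$)
$6 \left(-4\right) \left(F + \left(C^{3}\right)^{2}\right) = 6 \left(-4\right) \left(\frac{1897}{43} + \left(\left(-2\right)^{3}\right)^{2}\right) = - 24 \left(\frac{1897}{43} + \left(-8\right)^{2}\right) = - 24 \left(\frac{1897}{43} + 64\right) = \left(-24\right) \frac{4649}{43} = - \frac{111576}{43}$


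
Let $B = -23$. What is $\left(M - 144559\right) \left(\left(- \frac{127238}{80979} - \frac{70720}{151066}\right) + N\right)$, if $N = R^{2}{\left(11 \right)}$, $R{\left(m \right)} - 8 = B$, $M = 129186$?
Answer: $- \frac{20965050908177813}{6116586807} \approx -3.4276 \cdot 10^{6}$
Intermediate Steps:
$R{\left(m \right)} = -15$ ($R{\left(m \right)} = 8 - 23 = -15$)
$N = 225$ ($N = \left(-15\right)^{2} = 225$)
$\left(M - 144559\right) \left(\left(- \frac{127238}{80979} - \frac{70720}{151066}\right) + N\right) = \left(129186 - 144559\right) \left(\left(- \frac{127238}{80979} - \frac{70720}{151066}\right) + 225\right) = - 15373 \left(\left(\left(-127238\right) \frac{1}{80979} - \frac{35360}{75533}\right) + 225\right) = - 15373 \left(\left(- \frac{127238}{80979} - \frac{35360}{75533}\right) + 225\right) = - 15373 \left(- \frac{12474085294}{6116586807} + 225\right) = \left(-15373\right) \frac{1363757946281}{6116586807} = - \frac{20965050908177813}{6116586807}$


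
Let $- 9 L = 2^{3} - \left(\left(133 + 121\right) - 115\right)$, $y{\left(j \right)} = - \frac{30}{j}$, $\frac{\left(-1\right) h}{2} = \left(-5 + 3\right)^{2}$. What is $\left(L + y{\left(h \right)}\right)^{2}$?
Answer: $\frac{434281}{1296} \approx 335.09$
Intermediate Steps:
$h = -8$ ($h = - 2 \left(-5 + 3\right)^{2} = - 2 \left(-2\right)^{2} = \left(-2\right) 4 = -8$)
$L = \frac{131}{9}$ ($L = - \frac{2^{3} - \left(\left(133 + 121\right) - 115\right)}{9} = - \frac{8 - \left(254 - 115\right)}{9} = - \frac{8 - 139}{9} = \left(- \frac{1}{9}\right) \left(-131\right) = \frac{131}{9} \approx 14.556$)
$\left(L + y{\left(h \right)}\right)^{2} = \left(\frac{131}{9} - \frac{30}{-8}\right)^{2} = \left(\frac{131}{9} - - \frac{15}{4}\right)^{2} = \left(\frac{131}{9} + \frac{15}{4}\right)^{2} = \left(\frac{659}{36}\right)^{2} = \frac{434281}{1296}$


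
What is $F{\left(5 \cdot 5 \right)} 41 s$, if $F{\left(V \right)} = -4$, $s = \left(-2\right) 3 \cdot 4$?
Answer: $3936$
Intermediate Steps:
$s = -24$ ($s = \left(-6\right) 4 = -24$)
$F{\left(5 \cdot 5 \right)} 41 s = \left(-4\right) 41 \left(-24\right) = \left(-164\right) \left(-24\right) = 3936$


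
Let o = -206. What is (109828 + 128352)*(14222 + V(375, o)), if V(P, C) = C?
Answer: 3338330880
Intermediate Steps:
(109828 + 128352)*(14222 + V(375, o)) = (109828 + 128352)*(14222 - 206) = 238180*14016 = 3338330880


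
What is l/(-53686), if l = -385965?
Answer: 385965/53686 ≈ 7.1893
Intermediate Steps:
l/(-53686) = -385965/(-53686) = -385965*(-1/53686) = 385965/53686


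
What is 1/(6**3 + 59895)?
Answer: 1/60111 ≈ 1.6636e-5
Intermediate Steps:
1/(6**3 + 59895) = 1/(216 + 59895) = 1/60111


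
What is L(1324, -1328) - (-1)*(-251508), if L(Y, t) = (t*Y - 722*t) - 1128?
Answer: -1052092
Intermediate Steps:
L(Y, t) = -1128 - 722*t + Y*t (L(Y, t) = (Y*t - 722*t) - 1128 = (-722*t + Y*t) - 1128 = -1128 - 722*t + Y*t)
L(1324, -1328) - (-1)*(-251508) = (-1128 - 722*(-1328) + 1324*(-1328)) - (-1)*(-251508) = (-1128 + 958816 - 1758272) - 1*251508 = -800584 - 251508 = -1052092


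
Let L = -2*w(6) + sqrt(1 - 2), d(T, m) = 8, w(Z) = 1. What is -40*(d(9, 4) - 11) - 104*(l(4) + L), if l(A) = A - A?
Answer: 328 - 104*I ≈ 328.0 - 104.0*I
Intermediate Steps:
l(A) = 0
L = -2 + I (L = -2*1 + sqrt(1 - 2) = -2 + sqrt(-1) = -2 + I ≈ -2.0 + 1.0*I)
-40*(d(9, 4) - 11) - 104*(l(4) + L) = -40*(8 - 11) - 104*(0 + (-2 + I)) = -40*(-3) - 104*(-2 + I) = 120 + (208 - 104*I) = 328 - 104*I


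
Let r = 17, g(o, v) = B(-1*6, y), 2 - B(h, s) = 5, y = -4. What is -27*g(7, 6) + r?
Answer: 98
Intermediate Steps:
B(h, s) = -3 (B(h, s) = 2 - 1*5 = 2 - 5 = -3)
g(o, v) = -3
-27*g(7, 6) + r = -27*(-3) + 17 = 81 + 17 = 98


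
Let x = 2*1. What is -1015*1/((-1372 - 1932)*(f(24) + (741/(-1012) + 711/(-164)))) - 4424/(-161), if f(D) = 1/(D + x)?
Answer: 201851549721/7362229804 ≈ 27.417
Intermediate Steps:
x = 2
f(D) = 1/(2 + D) (f(D) = 1/(D + 2) = 1/(2 + D))
-1015*1/((-1372 - 1932)*(f(24) + (741/(-1012) + 711/(-164)))) - 4424/(-161) = -1015*1/((-1372 - 1932)*(1/(2 + 24) + (741/(-1012) + 711/(-164)))) - 4424/(-161) = -1015*(-1/(3304*(1/26 + (741*(-1/1012) + 711*(-1/164))))) - 4424*(-1/161) = -1015*(-1/(3304*(1/26 + (-741/1012 - 711/164)))) + 632/23 = -1015*(-1/(3304*(1/26 - 52566/10373))) + 632/23 = -1015/((-3304*(-1356343/269698))) + 632/23 = -1015/2240678636/134849 + 632/23 = -1015*134849/2240678636 + 632/23 = -19553105/320096948 + 632/23 = 201851549721/7362229804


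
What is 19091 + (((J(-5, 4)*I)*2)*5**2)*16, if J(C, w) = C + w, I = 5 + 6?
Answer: 10291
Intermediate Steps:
I = 11
19091 + (((J(-5, 4)*I)*2)*5**2)*16 = 19091 + ((((-5 + 4)*11)*2)*5**2)*16 = 19091 + ((-1*11*2)*25)*16 = 19091 + (-11*2*25)*16 = 19091 - 22*25*16 = 19091 - 550*16 = 19091 - 8800 = 10291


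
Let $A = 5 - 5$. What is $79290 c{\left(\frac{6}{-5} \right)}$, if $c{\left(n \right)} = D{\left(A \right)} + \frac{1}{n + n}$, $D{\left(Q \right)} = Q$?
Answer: $- \frac{66075}{2} \approx -33038.0$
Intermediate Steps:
$A = 0$ ($A = 5 - 5 = 0$)
$c{\left(n \right)} = \frac{1}{2 n}$ ($c{\left(n \right)} = 0 + \frac{1}{n + n} = 0 + \frac{1}{2 n} = \frac{1}{2 n}$)
$79290 c{\left(\frac{6}{-5} \right)} = 79290 \frac{1}{2 \frac{6}{-5}} = 79290 \frac{1}{2 \cdot 6 \left(- \frac{1}{5}\right)} = 79290 \frac{1}{2 \left(- \frac{6}{5}\right)} = 79290 \cdot \frac{1}{2} \left(- \frac{5}{6}\right) = 79290 \left(- \frac{5}{12}\right) = - \frac{66075}{2}$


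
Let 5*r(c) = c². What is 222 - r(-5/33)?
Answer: 241753/1089 ≈ 222.00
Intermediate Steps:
r(c) = c²/5
222 - r(-5/33) = 222 - (-5/33)²/5 = 222 - 25/(5*1089) = 222 - 1*5/1089 = 222 - 5/1089 = 241753/1089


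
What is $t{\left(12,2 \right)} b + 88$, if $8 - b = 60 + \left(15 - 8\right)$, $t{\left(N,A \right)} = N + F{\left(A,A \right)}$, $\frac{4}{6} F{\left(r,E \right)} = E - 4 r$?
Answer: $-89$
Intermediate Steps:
$F{\left(r,E \right)} = - 6 r + \frac{3 E}{2}$ ($F{\left(r,E \right)} = \frac{3 \left(E - 4 r\right)}{2} = - 6 r + \frac{3 E}{2}$)
$t{\left(N,A \right)} = N - \frac{9 A}{2}$ ($t{\left(N,A \right)} = N + \left(- 6 A + \frac{3 A}{2}\right) = N - \frac{9 A}{2}$)
$b = -59$ ($b = 8 - \left(60 + \left(15 - 8\right)\right) = 8 - \left(60 + 7\right) = 8 - 67 = -59$)
$t{\left(12,2 \right)} b + 88 = \left(12 - 9\right) \left(-59\right) + 88 = 3 \left(-59\right) + 88 = -177 + 88 = -89$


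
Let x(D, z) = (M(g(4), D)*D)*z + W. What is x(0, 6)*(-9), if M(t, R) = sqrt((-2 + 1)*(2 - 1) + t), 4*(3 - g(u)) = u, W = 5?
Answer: -45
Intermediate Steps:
g(u) = 3 - u/4
M(t, R) = sqrt(-1 + t) (M(t, R) = sqrt(-1*1 + t) = sqrt(-1 + t))
x(D, z) = 5 + D*z (x(D, z) = (sqrt(-1 + (3 - 1/4*4))*D)*z + 5 = (sqrt(-1 + (3 - 1))*D)*z + 5 = (sqrt(-1 + 2)*D)*z + 5 = (sqrt(1)*D)*z + 5 = (1*D)*z + 5 = D*z + 5 = 5 + D*z)
x(0, 6)*(-9) = (5 + 0*6)*(-9) = (5 + 0)*(-9) = 5*(-9) = -45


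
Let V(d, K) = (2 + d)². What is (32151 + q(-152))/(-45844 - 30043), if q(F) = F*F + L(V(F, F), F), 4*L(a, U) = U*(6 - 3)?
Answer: -55141/75887 ≈ -0.72662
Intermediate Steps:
L(a, U) = 3*U/4 (L(a, U) = (U*(6 - 3))/4 = (U*3)/4 = (3*U)/4 = 3*U/4)
q(F) = F² + 3*F/4 (q(F) = F*F + 3*F/4 = F² + 3*F/4)
(32151 + q(-152))/(-45844 - 30043) = (32151 + (¼)*(-152)*(3 + 4*(-152)))/(-45844 - 30043) = (32151 + (¼)*(-152)*(3 - 608))/(-75887) = (32151 + (¼)*(-152)*(-605))*(-1/75887) = (32151 + 22990)*(-1/75887) = 55141*(-1/75887) = -55141/75887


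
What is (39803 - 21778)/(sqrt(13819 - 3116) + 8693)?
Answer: 156691325/75557546 - 18025*sqrt(10703)/75557546 ≈ 2.0491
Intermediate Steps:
(39803 - 21778)/(sqrt(13819 - 3116) + 8693) = 18025/(sqrt(10703) + 8693) = 18025/(8693 + sqrt(10703))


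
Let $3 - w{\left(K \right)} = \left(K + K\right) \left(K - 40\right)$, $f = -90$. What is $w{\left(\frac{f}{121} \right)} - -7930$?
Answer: $\frac{115259653}{14641} \approx 7872.4$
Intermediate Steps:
$w{\left(K \right)} = 3 - 2 K \left(-40 + K\right)$ ($w{\left(K \right)} = 3 - \left(K + K\right) \left(K - 40\right) = 3 - 2 K \left(-40 + K\right)$)
$w{\left(\frac{f}{121} \right)} - -7930 = \left(3 - 2 \left(- \frac{90}{121}\right)^{2} + 80 \left(- \frac{90}{121}\right)\right) - -7930 = \left(3 - 2 \left(\left(-90\right) \frac{1}{121}\right)^{2} + 80 \left(\left(-90\right) \frac{1}{121}\right)\right) + 7930 = \left(3 - 2 \left(- \frac{90}{121}\right)^{2} + 80 \left(- \frac{90}{121}\right)\right) + 7930 = \left(3 - \frac{16200}{14641} - \frac{7200}{121}\right) + 7930 = - \frac{843477}{14641} + 7930 = \frac{115259653}{14641}$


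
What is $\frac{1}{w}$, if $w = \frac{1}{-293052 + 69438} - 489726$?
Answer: $- \frac{223614}{109509589765} \approx -2.042 \cdot 10^{-6}$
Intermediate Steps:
$w = - \frac{109509589765}{223614}$ ($w = \frac{1}{-223614} - 489726 = - \frac{1}{223614} - 489726 = - \frac{109509589765}{223614} \approx -4.8973 \cdot 10^{5}$)
$\frac{1}{w} = \frac{1}{- \frac{109509589765}{223614}} = - \frac{223614}{109509589765}$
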